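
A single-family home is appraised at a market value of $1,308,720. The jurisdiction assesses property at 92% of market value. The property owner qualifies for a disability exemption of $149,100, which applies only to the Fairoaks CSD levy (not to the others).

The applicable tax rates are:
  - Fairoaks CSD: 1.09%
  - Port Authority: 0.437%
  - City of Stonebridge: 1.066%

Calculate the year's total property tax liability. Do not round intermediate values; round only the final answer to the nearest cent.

Assessed value = $1,308,720 × 0.92 = $1,204,022.4
Fairoaks CSD: ($1,204,022.4 − $149,100) × 0.0109 = $1,054,922.4 × 0.0109 = $11,498.65416
Port Authority: $1,204,022.4 × 0.00437 = $5,261.577888
City of Stonebridge: $1,204,022.4 × 0.01066 = $12,834.878784
Total = $29,595.110832

$29,595.11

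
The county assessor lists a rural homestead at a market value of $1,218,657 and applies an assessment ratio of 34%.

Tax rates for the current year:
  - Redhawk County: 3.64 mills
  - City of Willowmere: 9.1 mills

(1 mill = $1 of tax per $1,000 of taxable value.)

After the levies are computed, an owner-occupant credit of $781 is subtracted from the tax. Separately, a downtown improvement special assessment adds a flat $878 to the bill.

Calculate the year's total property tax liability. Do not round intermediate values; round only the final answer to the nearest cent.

$5,375.73

Assessed value = $1,218,657 × 0.34 = $414,343.38
Redhawk County: $414,343.38 × 0.00364 = $1,508.2099032
City of Willowmere: $414,343.38 × 0.0091 = $3,770.524758
Levies subtotal = $5,278.7346612
After credit = $5,278.7346612 − $781 = $4,497.7346612
Total = $4,497.7346612 + $878 = $5,375.7346612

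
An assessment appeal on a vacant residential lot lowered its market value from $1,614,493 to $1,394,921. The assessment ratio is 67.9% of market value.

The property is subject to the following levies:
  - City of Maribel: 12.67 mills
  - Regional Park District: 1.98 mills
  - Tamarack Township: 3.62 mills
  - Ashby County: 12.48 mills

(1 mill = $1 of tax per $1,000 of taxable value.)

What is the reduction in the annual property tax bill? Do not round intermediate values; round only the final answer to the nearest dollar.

Old assessed value = $1,614,493 × 0.679 = $1,096,240.747
New assessed value = $1,394,921 × 0.679 = $947,151.359
Combined rate = 0.01267 + 0.00198 + 0.00362 + 0.01248 = 0.03075
Old tax = $1,096,240.747 × 0.03075 = $33,709.40297025
New tax = $947,151.359 × 0.03075 = $29,124.90428925
Reduction = $33,709.40297025 − $29,124.90428925 = $4,584.498681

$4,584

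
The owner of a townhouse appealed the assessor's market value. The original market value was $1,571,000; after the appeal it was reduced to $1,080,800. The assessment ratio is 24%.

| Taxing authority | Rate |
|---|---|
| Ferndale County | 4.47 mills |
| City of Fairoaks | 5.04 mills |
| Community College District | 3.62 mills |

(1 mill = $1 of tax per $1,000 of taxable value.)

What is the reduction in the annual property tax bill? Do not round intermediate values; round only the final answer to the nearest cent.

$1,544.72

Old assessed value = $1,571,000 × 0.24 = $377,040
New assessed value = $1,080,800 × 0.24 = $259,392
Combined rate = 0.00447 + 0.00504 + 0.00362 = 0.01313
Old tax = $377,040 × 0.01313 = $4,950.5352
New tax = $259,392 × 0.01313 = $3,405.81696
Reduction = $4,950.5352 − $3,405.81696 = $1,544.71824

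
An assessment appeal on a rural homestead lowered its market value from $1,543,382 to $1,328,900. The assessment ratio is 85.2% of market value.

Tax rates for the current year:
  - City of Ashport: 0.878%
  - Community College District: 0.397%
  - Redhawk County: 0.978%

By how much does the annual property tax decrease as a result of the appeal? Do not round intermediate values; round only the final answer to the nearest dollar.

Old assessed value = $1,543,382 × 0.852 = $1,314,961.464
New assessed value = $1,328,900 × 0.852 = $1,132,222.8
Combined rate = 0.00878 + 0.00397 + 0.00978 = 0.02253
Old tax = $1,314,961.464 × 0.02253 = $29,626.08178392
New tax = $1,132,222.8 × 0.02253 = $25,508.979684
Reduction = $29,626.08178392 − $25,508.979684 = $4,117.10209992

$4,117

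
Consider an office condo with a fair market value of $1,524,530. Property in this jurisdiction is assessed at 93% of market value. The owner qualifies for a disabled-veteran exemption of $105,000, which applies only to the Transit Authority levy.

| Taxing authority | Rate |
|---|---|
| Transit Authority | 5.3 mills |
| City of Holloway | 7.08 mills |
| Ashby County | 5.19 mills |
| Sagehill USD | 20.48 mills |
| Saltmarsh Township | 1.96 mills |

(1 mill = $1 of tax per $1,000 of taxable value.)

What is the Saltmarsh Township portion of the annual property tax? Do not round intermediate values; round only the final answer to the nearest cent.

Assessed value = $1,524,530 × 0.93 = $1,417,812.9
Saltmarsh Township taxable value = $1,417,812.9 (exemption does not apply)
Saltmarsh Township levy = $1,417,812.9 × 0.00196 = $2,778.913284

$2,778.91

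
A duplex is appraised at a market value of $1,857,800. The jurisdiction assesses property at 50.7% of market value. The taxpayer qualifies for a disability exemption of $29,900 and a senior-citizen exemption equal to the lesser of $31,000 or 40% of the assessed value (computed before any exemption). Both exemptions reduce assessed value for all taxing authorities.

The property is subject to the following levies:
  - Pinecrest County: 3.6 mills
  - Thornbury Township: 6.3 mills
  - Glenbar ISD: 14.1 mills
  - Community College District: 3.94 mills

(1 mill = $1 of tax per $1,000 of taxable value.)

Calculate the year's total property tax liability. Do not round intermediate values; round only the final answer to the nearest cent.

Assessed value = $1,857,800 × 0.507 = $941,904.6
Senior-citizen exemption = min($31,000, 40% × $941,904.6) = min($31,000, $376,761.84) = $31,000 (dollar cap binds)
Taxable value = $941,904.6 − $29,900 − $31,000 = $881,004.6
Pinecrest County: $881,004.6 × 0.0036 = $3,171.61656
Thornbury Township: $881,004.6 × 0.0063 = $5,550.32898
Glenbar ISD: $881,004.6 × 0.0141 = $12,422.16486
Community College District: $881,004.6 × 0.00394 = $3,471.158124
Total = $24,615.268524

$24,615.27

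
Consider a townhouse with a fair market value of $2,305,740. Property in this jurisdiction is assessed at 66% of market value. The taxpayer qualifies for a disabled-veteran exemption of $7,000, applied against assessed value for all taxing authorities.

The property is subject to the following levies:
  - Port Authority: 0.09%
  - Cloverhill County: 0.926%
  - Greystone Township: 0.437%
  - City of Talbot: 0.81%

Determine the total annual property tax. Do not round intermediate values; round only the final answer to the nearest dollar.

Assessed value = $2,305,740 × 0.66 = $1,521,788.4
Taxable value = $1,521,788.4 − $7,000 = $1,514,788.4
Port Authority: $1,514,788.4 × 0.0009 = $1,363.30956
Cloverhill County: $1,514,788.4 × 0.00926 = $14,026.940584
Greystone Township: $1,514,788.4 × 0.00437 = $6,619.625308
City of Talbot: $1,514,788.4 × 0.0081 = $12,269.78604
Total = $1,363.30956 + $14,026.940584 + $6,619.625308 + $12,269.78604 = $34,279.661492

$34,280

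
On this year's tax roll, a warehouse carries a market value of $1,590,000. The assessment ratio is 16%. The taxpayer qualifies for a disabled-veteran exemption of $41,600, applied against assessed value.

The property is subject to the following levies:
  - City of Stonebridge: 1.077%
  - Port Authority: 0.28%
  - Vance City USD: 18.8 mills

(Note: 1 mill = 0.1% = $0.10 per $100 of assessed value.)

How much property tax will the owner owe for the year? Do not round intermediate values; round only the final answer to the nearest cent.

Assessed value = $1,590,000 × 0.16 = $254,400
Taxable value = $254,400 − $41,600 = $212,800
City of Stonebridge: $212,800 × 0.01077 = $2,291.856
Port Authority: $212,800 × 0.0028 = $595.84
Vance City USD: $212,800 × 0.0188 = $4,000.64
Total = $6,888.336

$6,888.34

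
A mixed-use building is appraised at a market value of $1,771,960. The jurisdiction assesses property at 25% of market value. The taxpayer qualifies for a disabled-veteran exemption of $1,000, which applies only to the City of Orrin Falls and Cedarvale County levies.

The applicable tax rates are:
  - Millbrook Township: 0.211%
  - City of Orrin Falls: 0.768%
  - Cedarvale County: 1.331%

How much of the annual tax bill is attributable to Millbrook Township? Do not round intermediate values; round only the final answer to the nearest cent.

Assessed value = $1,771,960 × 0.25 = $442,990
Millbrook Township taxable value = $442,990 (exemption does not apply)
Millbrook Township levy = $442,990 × 0.00211 = $934.7089

$934.71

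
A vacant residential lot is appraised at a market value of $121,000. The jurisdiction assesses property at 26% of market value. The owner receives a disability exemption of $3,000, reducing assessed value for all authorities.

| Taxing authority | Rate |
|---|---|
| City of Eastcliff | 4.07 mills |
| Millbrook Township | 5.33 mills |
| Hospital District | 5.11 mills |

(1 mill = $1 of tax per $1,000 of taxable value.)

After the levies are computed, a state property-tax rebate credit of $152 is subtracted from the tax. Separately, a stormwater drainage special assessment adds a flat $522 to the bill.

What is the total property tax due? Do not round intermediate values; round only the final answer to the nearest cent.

$782.95

Assessed value = $121,000 × 0.26 = $31,460
Taxable value = $31,460 − $3,000 = $28,460
City of Eastcliff: $28,460 × 0.00407 = $115.8322
Millbrook Township: $28,460 × 0.00533 = $151.6918
Hospital District: $28,460 × 0.00511 = $145.4306
Levies subtotal = $412.9546
After credit = $412.9546 − $152 = $260.9546
Total = $260.9546 + $522 = $782.9546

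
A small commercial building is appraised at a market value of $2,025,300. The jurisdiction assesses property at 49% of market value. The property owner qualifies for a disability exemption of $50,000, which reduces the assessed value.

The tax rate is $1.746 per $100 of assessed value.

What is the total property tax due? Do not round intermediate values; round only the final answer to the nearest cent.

Assessed value = $2,025,300 × 0.49 = $992,397
Taxable value = $992,397 − $50,000 = $942,397
Tax = $942,397 × 0.01746 = $16,454.25162

$16,454.25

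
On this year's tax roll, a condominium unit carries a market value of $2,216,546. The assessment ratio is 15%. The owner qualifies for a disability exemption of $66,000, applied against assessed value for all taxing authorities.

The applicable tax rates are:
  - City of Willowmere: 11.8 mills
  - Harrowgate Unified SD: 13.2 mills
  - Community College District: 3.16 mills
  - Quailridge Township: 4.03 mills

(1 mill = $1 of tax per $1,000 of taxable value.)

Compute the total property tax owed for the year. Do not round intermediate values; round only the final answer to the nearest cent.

Assessed value = $2,216,546 × 0.15 = $332,481.9
Taxable value = $332,481.9 − $66,000 = $266,481.9
City of Willowmere: $266,481.9 × 0.0118 = $3,144.48642
Harrowgate Unified SD: $266,481.9 × 0.0132 = $3,517.56108
Community College District: $266,481.9 × 0.00316 = $842.082804
Quailridge Township: $266,481.9 × 0.00403 = $1,073.922057
Total = $3,144.48642 + $3,517.56108 + $842.082804 + $1,073.922057 = $8,578.052361

$8,578.05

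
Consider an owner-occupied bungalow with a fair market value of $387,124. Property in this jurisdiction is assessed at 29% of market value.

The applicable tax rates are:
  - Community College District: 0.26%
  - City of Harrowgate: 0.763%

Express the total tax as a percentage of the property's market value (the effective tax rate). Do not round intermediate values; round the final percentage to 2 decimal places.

Assessed value = $387,124 × 0.29 = $112,265.96
Community College District: $112,265.96 × 0.0026 = $291.891496
City of Harrowgate: $112,265.96 × 0.00763 = $856.5892748
Total tax = $1,148.4807708
Effective rate = $1,148.4807708 ÷ $387,124 = 0.30% of market value

0.30%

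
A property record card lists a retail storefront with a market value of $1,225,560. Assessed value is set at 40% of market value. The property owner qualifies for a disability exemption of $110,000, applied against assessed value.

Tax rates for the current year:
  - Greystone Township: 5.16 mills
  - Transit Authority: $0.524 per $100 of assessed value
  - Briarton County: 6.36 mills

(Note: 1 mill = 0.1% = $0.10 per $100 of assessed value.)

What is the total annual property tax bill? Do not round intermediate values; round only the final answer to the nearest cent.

$6,372.55

Assessed value = $1,225,560 × 0.4 = $490,224
Taxable value = $490,224 − $110,000 = $380,224
Greystone Township: $380,224 × 0.00516 = $1,961.95584
Transit Authority: $380,224 × 0.00524 = $1,992.37376
Briarton County: $380,224 × 0.00636 = $2,418.22464
Total = $6,372.55424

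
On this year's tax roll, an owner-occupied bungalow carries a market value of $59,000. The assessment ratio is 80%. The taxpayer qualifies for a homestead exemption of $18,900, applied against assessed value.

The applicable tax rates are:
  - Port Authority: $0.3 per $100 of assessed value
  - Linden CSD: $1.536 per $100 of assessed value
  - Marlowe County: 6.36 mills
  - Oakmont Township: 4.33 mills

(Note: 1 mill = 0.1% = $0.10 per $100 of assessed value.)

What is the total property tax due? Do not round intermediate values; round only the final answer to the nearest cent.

Assessed value = $59,000 × 0.8 = $47,200
Taxable value = $47,200 − $18,900 = $28,300
Port Authority: $28,300 × 0.003 = $84.9
Linden CSD: $28,300 × 0.01536 = $434.688
Marlowe County: $28,300 × 0.00636 = $179.988
Oakmont Township: $28,300 × 0.00433 = $122.539
Total = $822.115

$822.12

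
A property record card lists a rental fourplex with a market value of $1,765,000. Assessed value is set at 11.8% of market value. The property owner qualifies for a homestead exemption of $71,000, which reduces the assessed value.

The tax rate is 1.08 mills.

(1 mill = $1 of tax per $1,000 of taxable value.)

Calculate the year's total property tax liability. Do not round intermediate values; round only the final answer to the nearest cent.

$148.25

Assessed value = $1,765,000 × 0.118 = $208,270
Taxable value = $208,270 − $71,000 = $137,270
Tax = $137,270 × 0.00108 = $148.2516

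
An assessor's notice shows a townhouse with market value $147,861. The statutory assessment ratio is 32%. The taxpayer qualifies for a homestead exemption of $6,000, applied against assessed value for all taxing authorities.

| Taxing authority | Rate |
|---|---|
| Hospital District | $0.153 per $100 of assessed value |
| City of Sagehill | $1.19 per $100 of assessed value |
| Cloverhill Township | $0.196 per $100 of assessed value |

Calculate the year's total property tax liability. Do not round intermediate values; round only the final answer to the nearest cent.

Assessed value = $147,861 × 0.32 = $47,315.52
Taxable value = $47,315.52 − $6,000 = $41,315.52
Hospital District: $41,315.52 × 0.00153 = $63.2127456
City of Sagehill: $41,315.52 × 0.0119 = $491.654688
Cloverhill Township: $41,315.52 × 0.00196 = $80.9784192
Total = $63.2127456 + $491.654688 + $80.9784192 = $635.8458528

$635.85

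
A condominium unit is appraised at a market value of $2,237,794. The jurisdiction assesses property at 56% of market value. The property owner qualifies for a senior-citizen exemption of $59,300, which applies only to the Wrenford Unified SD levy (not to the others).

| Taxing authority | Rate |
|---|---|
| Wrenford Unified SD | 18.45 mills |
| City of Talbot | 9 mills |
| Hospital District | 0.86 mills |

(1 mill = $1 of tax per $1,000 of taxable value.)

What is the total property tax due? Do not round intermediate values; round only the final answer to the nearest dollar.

$34,383

Assessed value = $2,237,794 × 0.56 = $1,253,164.64
Wrenford Unified SD: ($1,253,164.64 − $59,300) × 0.01845 = $1,193,864.64 × 0.01845 = $22,026.802608
City of Talbot: $1,253,164.64 × 0.009 = $11,278.48176
Hospital District: $1,253,164.64 × 0.00086 = $1,077.7215904
Total = $34,383.0059584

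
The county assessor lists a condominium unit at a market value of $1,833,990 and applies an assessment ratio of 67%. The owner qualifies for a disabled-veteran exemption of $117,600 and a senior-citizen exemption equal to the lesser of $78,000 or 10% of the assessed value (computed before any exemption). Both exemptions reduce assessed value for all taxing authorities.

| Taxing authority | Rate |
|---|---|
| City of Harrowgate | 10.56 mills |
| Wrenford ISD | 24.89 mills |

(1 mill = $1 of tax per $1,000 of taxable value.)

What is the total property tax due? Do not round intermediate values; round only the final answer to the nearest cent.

Assessed value = $1,833,990 × 0.67 = $1,228,773.3
Senior-citizen exemption = min($78,000, 10% × $1,228,773.3) = min($78,000, $122,877.33) = $78,000 (dollar cap binds)
Taxable value = $1,228,773.3 − $117,600 − $78,000 = $1,033,173.3
City of Harrowgate: $1,033,173.3 × 0.01056 = $10,910.310048
Wrenford ISD: $1,033,173.3 × 0.02489 = $25,715.683437
Total = $36,625.993485

$36,625.99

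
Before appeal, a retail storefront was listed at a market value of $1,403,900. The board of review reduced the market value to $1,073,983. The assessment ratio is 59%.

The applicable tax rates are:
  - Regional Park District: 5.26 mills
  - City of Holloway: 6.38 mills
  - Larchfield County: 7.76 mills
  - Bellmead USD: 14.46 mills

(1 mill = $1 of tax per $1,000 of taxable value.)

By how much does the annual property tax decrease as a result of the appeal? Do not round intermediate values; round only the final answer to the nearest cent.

Old assessed value = $1,403,900 × 0.59 = $828,301
New assessed value = $1,073,983 × 0.59 = $633,649.97
Combined rate = 0.00526 + 0.00638 + 0.00776 + 0.01446 = 0.03386
Old tax = $828,301 × 0.03386 = $28,046.27186
New tax = $633,649.97 × 0.03386 = $21,455.3879842
Reduction = $28,046.27186 − $21,455.3879842 = $6,590.8838758

$6,590.88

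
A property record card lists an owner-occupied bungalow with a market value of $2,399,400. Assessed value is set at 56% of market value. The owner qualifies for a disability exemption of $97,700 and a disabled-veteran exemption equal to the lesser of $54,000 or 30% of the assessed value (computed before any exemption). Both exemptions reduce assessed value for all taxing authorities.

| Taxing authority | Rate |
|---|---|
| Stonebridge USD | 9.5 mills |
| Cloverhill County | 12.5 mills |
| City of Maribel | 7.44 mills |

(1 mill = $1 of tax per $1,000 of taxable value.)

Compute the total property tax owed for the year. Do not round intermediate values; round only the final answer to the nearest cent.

Assessed value = $2,399,400 × 0.56 = $1,343,664
Disabled-veteran exemption = min($54,000, 30% × $1,343,664) = min($54,000, $403,099.2) = $54,000 (dollar cap binds)
Taxable value = $1,343,664 − $97,700 − $54,000 = $1,191,964
Stonebridge USD: $1,191,964 × 0.0095 = $11,323.658
Cloverhill County: $1,191,964 × 0.0125 = $14,899.55
City of Maribel: $1,191,964 × 0.00744 = $8,868.21216
Total = $35,091.42016

$35,091.42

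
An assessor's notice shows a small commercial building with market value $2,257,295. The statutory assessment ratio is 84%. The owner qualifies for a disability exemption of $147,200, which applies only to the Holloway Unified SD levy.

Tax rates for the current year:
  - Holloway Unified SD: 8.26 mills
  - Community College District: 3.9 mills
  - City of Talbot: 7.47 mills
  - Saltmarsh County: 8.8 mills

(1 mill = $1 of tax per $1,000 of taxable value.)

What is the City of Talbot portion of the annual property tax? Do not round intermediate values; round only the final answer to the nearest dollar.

$14,164

Assessed value = $2,257,295 × 0.84 = $1,896,127.8
City of Talbot taxable value = $1,896,127.8 (exemption does not apply)
City of Talbot levy = $1,896,127.8 × 0.00747 = $14,164.074666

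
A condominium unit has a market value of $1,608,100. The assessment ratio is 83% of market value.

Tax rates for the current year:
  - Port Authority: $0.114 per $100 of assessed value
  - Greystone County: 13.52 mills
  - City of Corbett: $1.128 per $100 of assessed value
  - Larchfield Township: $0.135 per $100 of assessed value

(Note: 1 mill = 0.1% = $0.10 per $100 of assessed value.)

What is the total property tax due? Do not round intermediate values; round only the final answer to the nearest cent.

Assessed value = $1,608,100 × 0.83 = $1,334,723
Port Authority: $1,334,723 × 0.00114 = $1,521.58422
Greystone County: $1,334,723 × 0.01352 = $18,045.45496
City of Corbett: $1,334,723 × 0.01128 = $15,055.67544
Larchfield Township: $1,334,723 × 0.00135 = $1,801.87605
Total = $36,424.59067

$36,424.59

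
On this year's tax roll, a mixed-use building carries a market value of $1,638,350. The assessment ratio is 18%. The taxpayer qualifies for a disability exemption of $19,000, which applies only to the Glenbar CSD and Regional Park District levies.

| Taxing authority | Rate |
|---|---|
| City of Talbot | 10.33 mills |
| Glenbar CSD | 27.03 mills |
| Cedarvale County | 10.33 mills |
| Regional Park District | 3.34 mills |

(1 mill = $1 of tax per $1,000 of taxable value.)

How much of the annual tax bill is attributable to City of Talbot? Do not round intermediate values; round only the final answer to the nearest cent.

Assessed value = $1,638,350 × 0.18 = $294,903
City of Talbot taxable value = $294,903 (exemption does not apply)
City of Talbot levy = $294,903 × 0.01033 = $3,046.34799

$3,046.35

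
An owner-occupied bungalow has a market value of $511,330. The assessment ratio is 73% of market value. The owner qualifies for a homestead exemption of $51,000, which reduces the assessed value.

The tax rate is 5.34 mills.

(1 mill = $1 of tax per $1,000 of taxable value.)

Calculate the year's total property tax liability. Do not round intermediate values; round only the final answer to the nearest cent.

Assessed value = $511,330 × 0.73 = $373,270.9
Taxable value = $373,270.9 − $51,000 = $322,270.9
Tax = $322,270.9 × 0.00534 = $1,720.926606

$1,720.93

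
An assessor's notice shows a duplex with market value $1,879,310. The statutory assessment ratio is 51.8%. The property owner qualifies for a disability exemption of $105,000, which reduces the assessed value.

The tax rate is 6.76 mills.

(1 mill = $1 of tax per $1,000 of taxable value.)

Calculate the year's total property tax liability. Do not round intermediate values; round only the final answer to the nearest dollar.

$5,871

Assessed value = $1,879,310 × 0.518 = $973,482.58
Taxable value = $973,482.58 − $105,000 = $868,482.58
Tax = $868,482.58 × 0.00676 = $5,870.9422408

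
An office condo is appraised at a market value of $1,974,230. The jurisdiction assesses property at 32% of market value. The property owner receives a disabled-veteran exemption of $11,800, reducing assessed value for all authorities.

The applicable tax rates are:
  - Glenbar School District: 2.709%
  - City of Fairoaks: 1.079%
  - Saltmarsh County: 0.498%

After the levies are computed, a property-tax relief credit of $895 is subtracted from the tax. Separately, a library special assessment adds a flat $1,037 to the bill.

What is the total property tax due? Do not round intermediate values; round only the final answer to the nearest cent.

$26,713.21

Assessed value = $1,974,230 × 0.32 = $631,753.6
Taxable value = $631,753.6 − $11,800 = $619,953.6
Glenbar School District: $619,953.6 × 0.02709 = $16,794.543024
City of Fairoaks: $619,953.6 × 0.01079 = $6,689.299344
Saltmarsh County: $619,953.6 × 0.00498 = $3,087.368928
Levies subtotal = $26,571.211296
After credit = $26,571.211296 − $895 = $25,676.211296
Total = $25,676.211296 + $1,037 = $26,713.211296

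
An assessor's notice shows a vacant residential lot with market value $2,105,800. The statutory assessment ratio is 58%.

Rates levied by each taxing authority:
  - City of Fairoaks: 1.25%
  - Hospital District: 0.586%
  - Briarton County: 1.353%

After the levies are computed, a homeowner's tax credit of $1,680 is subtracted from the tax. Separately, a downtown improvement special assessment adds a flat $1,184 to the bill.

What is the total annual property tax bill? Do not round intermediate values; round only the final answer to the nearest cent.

Assessed value = $2,105,800 × 0.58 = $1,221,364
City of Fairoaks: $1,221,364 × 0.0125 = $15,267.05
Hospital District: $1,221,364 × 0.00586 = $7,157.19304
Briarton County: $1,221,364 × 0.01353 = $16,525.05492
Levies subtotal = $38,949.29796
After credit = $38,949.29796 − $1,680 = $37,269.29796
Total = $37,269.29796 + $1,184 = $38,453.29796

$38,453.30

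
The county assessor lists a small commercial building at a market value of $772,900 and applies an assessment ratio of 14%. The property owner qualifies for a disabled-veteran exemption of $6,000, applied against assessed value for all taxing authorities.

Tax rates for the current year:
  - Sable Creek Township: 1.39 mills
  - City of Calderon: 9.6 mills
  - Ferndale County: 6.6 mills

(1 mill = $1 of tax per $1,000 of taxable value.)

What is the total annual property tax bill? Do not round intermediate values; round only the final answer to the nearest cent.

Assessed value = $772,900 × 0.14 = $108,206
Taxable value = $108,206 − $6,000 = $102,206
Sable Creek Township: $102,206 × 0.00139 = $142.06634
City of Calderon: $102,206 × 0.0096 = $981.1776
Ferndale County: $102,206 × 0.0066 = $674.5596
Total = $142.06634 + $981.1776 + $674.5596 = $1,797.80354

$1,797.80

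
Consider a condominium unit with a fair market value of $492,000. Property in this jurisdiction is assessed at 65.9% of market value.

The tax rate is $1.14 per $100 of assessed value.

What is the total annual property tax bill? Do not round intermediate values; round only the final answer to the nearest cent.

$3,696.20

Assessed value = $492,000 × 0.659 = $324,228
Tax = $324,228 × 0.0114 = $3,696.1992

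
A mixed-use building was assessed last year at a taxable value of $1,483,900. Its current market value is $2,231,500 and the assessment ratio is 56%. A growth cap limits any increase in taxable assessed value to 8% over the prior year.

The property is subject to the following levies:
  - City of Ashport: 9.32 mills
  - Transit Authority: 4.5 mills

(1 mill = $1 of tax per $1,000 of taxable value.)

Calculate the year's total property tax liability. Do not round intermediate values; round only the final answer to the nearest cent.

Uncapped assessed value = $2,231,500 × 0.56 = $1,249,640
Cap limit = $1,483,900 × 1.08 = $1,602,612
Taxable assessed value = min($1,249,640, $1,602,612) = $1,249,640 (cap does not bind)
City of Ashport: $1,249,640 × 0.00932 = $11,646.6448
Transit Authority: $1,249,640 × 0.0045 = $5,623.38
Total = $17,270.0248

$17,270.02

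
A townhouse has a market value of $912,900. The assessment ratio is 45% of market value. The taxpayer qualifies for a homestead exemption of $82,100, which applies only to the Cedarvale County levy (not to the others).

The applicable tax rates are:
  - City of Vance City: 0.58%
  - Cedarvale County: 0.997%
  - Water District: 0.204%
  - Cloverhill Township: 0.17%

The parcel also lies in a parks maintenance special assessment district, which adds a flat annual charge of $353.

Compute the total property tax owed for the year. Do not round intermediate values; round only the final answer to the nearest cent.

$7,549.27

Assessed value = $912,900 × 0.45 = $410,805
City of Vance City: $410,805 × 0.0058 = $2,382.669
Cedarvale County: ($410,805 − $82,100) × 0.00997 = $328,705 × 0.00997 = $3,277.18885
Water District: $410,805 × 0.00204 = $838.0422
Cloverhill Township: $410,805 × 0.0017 = $698.3685
Levies subtotal = $7,196.26855
Total = $7,196.26855 + $353 = $7,549.26855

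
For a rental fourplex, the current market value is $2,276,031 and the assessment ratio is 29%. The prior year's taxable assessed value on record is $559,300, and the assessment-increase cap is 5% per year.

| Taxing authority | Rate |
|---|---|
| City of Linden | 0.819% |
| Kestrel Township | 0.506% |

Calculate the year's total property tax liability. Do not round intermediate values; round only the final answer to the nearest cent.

$7,781.26

Uncapped assessed value = $2,276,031 × 0.29 = $660,048.99
Cap limit = $559,300 × 1.05 = $587,265
Taxable assessed value = min($660,048.99, $587,265) = $587,265 (cap binds)
City of Linden: $587,265 × 0.00819 = $4,809.70035
Kestrel Township: $587,265 × 0.00506 = $2,971.5609
Total = $7,781.26125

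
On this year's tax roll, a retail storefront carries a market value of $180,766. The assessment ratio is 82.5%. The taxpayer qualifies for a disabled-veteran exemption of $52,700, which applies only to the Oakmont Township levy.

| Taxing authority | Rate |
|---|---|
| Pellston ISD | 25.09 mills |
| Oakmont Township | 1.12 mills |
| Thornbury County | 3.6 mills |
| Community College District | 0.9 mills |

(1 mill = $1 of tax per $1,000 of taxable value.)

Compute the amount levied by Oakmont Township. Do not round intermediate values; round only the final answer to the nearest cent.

$108.00

Assessed value = $180,766 × 0.825 = $149,131.95
Oakmont Township taxable value = $149,131.95 − $52,700 = $96,431.95
Oakmont Township levy = $96,431.95 × 0.00112 = $108.003784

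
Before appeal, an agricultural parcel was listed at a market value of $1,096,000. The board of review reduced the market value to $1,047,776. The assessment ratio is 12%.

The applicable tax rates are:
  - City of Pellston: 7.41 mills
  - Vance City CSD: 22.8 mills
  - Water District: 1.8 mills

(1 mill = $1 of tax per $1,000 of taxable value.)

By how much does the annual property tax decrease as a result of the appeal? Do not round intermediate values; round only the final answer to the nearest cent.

Old assessed value = $1,096,000 × 0.12 = $131,520
New assessed value = $1,047,776 × 0.12 = $125,733.12
Combined rate = 0.00741 + 0.0228 + 0.0018 = 0.03201
Old tax = $131,520 × 0.03201 = $4,209.9552
New tax = $125,733.12 × 0.03201 = $4,024.7171712
Reduction = $4,209.9552 − $4,024.7171712 = $185.2380288

$185.24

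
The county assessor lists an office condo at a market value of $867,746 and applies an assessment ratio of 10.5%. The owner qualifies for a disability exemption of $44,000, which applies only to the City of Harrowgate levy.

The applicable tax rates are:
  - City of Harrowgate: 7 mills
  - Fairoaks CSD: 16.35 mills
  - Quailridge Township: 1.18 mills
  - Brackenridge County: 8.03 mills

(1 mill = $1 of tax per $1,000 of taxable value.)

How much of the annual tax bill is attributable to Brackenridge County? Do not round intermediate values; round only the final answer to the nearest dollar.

Assessed value = $867,746 × 0.105 = $91,113.33
Brackenridge County taxable value = $91,113.33 (exemption does not apply)
Brackenridge County levy = $91,113.33 × 0.00803 = $731.6400399

$732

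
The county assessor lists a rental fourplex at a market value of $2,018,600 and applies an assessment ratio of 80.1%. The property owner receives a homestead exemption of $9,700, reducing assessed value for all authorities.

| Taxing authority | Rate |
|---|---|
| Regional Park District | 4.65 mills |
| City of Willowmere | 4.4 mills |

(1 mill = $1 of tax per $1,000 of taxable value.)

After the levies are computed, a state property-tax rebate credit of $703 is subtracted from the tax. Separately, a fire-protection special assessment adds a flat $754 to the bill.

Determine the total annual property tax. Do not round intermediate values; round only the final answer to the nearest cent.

$14,596.15

Assessed value = $2,018,600 × 0.801 = $1,616,898.6
Taxable value = $1,616,898.6 − $9,700 = $1,607,198.6
Regional Park District: $1,607,198.6 × 0.00465 = $7,473.47349
City of Willowmere: $1,607,198.6 × 0.0044 = $7,071.67384
Levies subtotal = $14,545.14733
After credit = $14,545.14733 − $703 = $13,842.14733
Total = $13,842.14733 + $754 = $14,596.14733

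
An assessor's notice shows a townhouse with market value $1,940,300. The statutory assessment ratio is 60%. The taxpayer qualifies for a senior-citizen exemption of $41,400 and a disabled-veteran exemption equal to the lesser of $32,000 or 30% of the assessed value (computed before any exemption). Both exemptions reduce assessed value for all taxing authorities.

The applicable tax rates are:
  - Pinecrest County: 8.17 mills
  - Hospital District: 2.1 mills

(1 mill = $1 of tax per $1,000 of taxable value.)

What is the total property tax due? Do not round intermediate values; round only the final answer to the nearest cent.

$11,202.31

Assessed value = $1,940,300 × 0.6 = $1,164,180
Disabled-veteran exemption = min($32,000, 30% × $1,164,180) = min($32,000, $349,254) = $32,000 (dollar cap binds)
Taxable value = $1,164,180 − $41,400 − $32,000 = $1,090,780
Pinecrest County: $1,090,780 × 0.00817 = $8,911.6726
Hospital District: $1,090,780 × 0.0021 = $2,290.638
Total = $11,202.3106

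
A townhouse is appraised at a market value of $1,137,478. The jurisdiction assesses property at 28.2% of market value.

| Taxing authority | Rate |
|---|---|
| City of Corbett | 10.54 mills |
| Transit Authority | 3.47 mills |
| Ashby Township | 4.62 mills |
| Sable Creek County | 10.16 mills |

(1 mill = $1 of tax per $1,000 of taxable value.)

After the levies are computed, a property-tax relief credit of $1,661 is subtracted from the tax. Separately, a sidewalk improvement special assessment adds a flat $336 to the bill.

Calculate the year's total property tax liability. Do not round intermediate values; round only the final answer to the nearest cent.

Assessed value = $1,137,478 × 0.282 = $320,768.796
City of Corbett: $320,768.796 × 0.01054 = $3,380.90310984
Transit Authority: $320,768.796 × 0.00347 = $1,113.06772212
Ashby Township: $320,768.796 × 0.00462 = $1,481.95183752
Sable Creek County: $320,768.796 × 0.01016 = $3,259.01096736
Levies subtotal = $9,234.93363684
After credit = $9,234.93363684 − $1,661 = $7,573.93363684
Total = $7,573.93363684 + $336 = $7,909.93363684

$7,909.93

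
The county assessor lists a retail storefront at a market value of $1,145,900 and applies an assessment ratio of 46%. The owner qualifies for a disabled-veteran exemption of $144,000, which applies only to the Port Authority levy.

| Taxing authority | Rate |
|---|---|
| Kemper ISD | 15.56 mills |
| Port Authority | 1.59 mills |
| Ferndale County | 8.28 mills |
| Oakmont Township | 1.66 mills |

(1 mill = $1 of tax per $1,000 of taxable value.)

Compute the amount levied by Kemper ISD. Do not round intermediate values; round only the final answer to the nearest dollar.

Assessed value = $1,145,900 × 0.46 = $527,114
Kemper ISD taxable value = $527,114 (exemption does not apply)
Kemper ISD levy = $527,114 × 0.01556 = $8,201.89384

$8,202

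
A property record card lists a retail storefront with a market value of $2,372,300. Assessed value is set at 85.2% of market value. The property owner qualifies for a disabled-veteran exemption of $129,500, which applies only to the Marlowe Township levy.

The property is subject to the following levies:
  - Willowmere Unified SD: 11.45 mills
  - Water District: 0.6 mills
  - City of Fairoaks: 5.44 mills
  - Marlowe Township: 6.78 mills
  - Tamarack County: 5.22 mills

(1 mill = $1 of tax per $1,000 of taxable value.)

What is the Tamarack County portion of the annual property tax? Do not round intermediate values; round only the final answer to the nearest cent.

$10,550.66

Assessed value = $2,372,300 × 0.852 = $2,021,199.6
Tamarack County taxable value = $2,021,199.6 (exemption does not apply)
Tamarack County levy = $2,021,199.6 × 0.00522 = $10,550.661912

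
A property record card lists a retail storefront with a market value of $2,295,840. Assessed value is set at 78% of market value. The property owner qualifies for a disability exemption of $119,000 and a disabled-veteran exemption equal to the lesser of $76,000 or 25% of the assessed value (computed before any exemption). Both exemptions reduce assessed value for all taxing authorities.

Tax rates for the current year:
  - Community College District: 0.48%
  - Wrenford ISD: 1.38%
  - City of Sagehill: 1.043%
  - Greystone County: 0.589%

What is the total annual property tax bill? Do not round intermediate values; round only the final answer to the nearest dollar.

Assessed value = $2,295,840 × 0.78 = $1,790,755.2
Disabled-veteran exemption = min($76,000, 25% × $1,790,755.2) = min($76,000, $447,688.8) = $76,000 (dollar cap binds)
Taxable value = $1,790,755.2 − $119,000 − $76,000 = $1,595,755.2
Community College District: $1,595,755.2 × 0.0048 = $7,659.62496
Wrenford ISD: $1,595,755.2 × 0.0138 = $22,021.42176
City of Sagehill: $1,595,755.2 × 0.01043 = $16,643.726736
Greystone County: $1,595,755.2 × 0.00589 = $9,398.998128
Total = $55,723.771584

$55,724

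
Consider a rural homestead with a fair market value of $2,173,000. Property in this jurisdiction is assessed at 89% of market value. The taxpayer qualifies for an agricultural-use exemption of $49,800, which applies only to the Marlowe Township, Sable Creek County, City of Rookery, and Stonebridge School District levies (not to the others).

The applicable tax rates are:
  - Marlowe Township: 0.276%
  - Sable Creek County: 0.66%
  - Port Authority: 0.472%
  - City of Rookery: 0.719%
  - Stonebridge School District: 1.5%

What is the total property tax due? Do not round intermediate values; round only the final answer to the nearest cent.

$68,573.90

Assessed value = $2,173,000 × 0.89 = $1,933,970
Marlowe Township: ($1,933,970 − $49,800) × 0.00276 = $1,884,170 × 0.00276 = $5,200.3092
Sable Creek County: ($1,933,970 − $49,800) × 0.0066 = $1,884,170 × 0.0066 = $12,435.522
Port Authority: $1,933,970 × 0.00472 = $9,128.3384
City of Rookery: ($1,933,970 − $49,800) × 0.00719 = $1,884,170 × 0.00719 = $13,547.1823
Stonebridge School District: ($1,933,970 − $49,800) × 0.015 = $1,884,170 × 0.015 = $28,262.55
Total = $68,573.9019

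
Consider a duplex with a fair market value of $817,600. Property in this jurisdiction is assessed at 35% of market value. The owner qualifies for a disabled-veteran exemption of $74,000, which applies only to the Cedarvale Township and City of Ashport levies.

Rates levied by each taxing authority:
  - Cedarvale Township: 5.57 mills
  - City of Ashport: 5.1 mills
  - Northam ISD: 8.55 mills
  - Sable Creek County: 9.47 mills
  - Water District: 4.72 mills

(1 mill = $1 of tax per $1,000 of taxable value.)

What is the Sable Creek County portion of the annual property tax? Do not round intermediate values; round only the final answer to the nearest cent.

Assessed value = $817,600 × 0.35 = $286,160
Sable Creek County taxable value = $286,160 (exemption does not apply)
Sable Creek County levy = $286,160 × 0.00947 = $2,709.9352

$2,709.94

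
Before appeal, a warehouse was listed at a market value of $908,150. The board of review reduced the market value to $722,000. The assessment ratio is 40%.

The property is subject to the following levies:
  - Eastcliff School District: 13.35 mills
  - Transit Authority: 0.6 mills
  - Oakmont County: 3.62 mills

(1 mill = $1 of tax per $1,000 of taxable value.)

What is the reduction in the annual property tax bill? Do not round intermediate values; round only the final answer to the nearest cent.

$1,308.26

Old assessed value = $908,150 × 0.4 = $363,260
New assessed value = $722,000 × 0.4 = $288,800
Combined rate = 0.01335 + 0.0006 + 0.00362 = 0.01757
Old tax = $363,260 × 0.01757 = $6,382.4782
New tax = $288,800 × 0.01757 = $5,074.216
Reduction = $6,382.4782 − $5,074.216 = $1,308.2622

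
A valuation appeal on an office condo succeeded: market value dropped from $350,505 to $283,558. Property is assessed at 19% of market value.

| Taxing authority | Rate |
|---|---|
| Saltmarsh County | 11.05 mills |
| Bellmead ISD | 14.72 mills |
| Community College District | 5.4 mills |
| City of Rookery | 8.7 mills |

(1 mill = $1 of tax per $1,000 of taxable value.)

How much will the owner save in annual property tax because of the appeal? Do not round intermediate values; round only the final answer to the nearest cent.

Old assessed value = $350,505 × 0.19 = $66,595.95
New assessed value = $283,558 × 0.19 = $53,876.02
Combined rate = 0.01105 + 0.01472 + 0.0054 + 0.0087 = 0.03987
Old tax = $66,595.95 × 0.03987 = $2,655.1805265
New tax = $53,876.02 × 0.03987 = $2,148.0369174
Reduction = $2,655.1805265 − $2,148.0369174 = $507.1436091

$507.14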